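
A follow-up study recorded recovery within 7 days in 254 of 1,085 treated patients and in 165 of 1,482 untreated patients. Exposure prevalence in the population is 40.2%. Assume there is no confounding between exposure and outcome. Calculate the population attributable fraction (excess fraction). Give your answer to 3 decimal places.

p₁ = P(outcome | exposed) = 254/1085 = 0.2341
p₀ = P(outcome | unexposed) = 165/1482 = 0.11134
Overall risk P(Y=1) = π·p₁ + (1−π)·p₀ = 0.402×0.2341 + 0.598×0.11134 = 0.16069.
Under exogeneity, PAF = [P(Y=1) − p₀] / P(Y=1).
PAF = (0.16069 − 0.11134) / 0.16069 ≈ 0.3071

PAF ≈ 0.307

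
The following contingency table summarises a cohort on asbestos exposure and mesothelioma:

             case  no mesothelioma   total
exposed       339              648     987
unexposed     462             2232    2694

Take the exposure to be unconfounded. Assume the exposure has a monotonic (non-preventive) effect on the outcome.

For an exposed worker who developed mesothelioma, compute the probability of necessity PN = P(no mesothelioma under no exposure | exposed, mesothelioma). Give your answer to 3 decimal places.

PN ≈ 0.501

p₁ = P(outcome | exposed) = 339/987 = 0.34347
p₀ = P(outcome | unexposed) = 462/2694 = 0.17149
Under exogeneity and monotonicity, PN = (p₁ − p₀)/p₁.
PN = (0.34347 − 0.17149) / 0.34347 ≈ 0.5007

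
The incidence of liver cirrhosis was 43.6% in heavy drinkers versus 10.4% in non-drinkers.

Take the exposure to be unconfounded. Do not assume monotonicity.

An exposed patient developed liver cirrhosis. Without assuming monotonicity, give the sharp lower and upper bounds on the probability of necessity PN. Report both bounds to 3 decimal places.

p₁ = 0.436, p₀ = 0.104.
Under exogeneity alone the bounds on PN are max{0,(p₁−p₀)/p₁} ≤ PN ≤ min{1,(1−p₀)/p₁}.
  lower = (p₁ − p₀)/p₁ = 0.332 / 0.436 ≈ 0.7615
  upper = min{1, (1 − p₀)/p₁} = 0.896 / 0.436 ≈ 2.0550 → capped at 1

0.761 ≤ PN ≤ 1.000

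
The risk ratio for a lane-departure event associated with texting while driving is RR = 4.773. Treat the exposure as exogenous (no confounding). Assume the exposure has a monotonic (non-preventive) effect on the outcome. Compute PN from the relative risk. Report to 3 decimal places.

PN ≈ 0.790

Under exogeneity and monotonicity, PN = (RR − 1) / RR = 1 − 1/RR.
PN = (4.773 − 1) / 4.773 = 3.773 / 4.773 ≈ 0.7905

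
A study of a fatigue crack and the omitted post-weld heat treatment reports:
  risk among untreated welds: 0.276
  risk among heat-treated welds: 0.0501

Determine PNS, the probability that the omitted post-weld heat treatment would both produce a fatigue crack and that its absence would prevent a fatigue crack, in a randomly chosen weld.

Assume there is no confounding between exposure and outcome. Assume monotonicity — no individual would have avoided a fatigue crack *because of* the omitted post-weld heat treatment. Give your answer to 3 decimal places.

Let p₁ = 0.276, p₀ = 0.0501.
Under exogeneity and monotonicity, PNS = p₁ − p₀.
PNS = 0.276 − 0.0501 = 0.2259

PNS ≈ 0.226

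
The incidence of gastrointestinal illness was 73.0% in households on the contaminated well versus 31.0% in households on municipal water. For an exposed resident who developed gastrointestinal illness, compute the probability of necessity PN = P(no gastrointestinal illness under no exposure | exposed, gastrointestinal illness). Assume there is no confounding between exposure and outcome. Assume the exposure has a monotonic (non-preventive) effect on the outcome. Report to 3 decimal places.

p₁ = 0.73, p₀ = 0.31.
Under exogeneity and monotonicity, PN = (p₁ − p₀) / p₁.
PN = (0.73 − 0.31) / 0.73 = 0.42 / 0.73 ≈ 0.5753

PN ≈ 0.575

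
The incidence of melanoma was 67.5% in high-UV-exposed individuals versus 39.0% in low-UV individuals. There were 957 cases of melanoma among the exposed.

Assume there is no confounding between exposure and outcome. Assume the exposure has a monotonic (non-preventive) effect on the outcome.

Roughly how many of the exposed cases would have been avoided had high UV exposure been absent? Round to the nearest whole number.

about 404 cases

p₁ = 0.675, p₀ = 0.39.
PN = (p₁ − p₀)/p₁ = (0.675 − 0.39) / 0.675 ≈ 0.42222.
Attributable cases ≈ PN × (exposed cases) = 0.42222 × 957 ≈ 404.07.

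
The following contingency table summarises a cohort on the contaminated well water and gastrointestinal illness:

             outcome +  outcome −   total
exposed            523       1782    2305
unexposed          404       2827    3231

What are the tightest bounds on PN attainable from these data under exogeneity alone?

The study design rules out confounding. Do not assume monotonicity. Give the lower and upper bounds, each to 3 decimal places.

p₁ = P(outcome | exposed) = 523/2305 = 0.2269
p₀ = P(outcome | unexposed) = 404/3231 = 0.12504
Under exogeneity alone the bounds on PN are max{0,(p₁−p₀)/p₁} ≤ PN ≤ min{1,(1−p₀)/p₁}.
  lower = (p₁ − p₀)/p₁ = 0.10186 / 0.2269 ≈ 0.4489
  upper = min{1, (1 − p₀)/p₁} = 0.87496 / 0.2269 ≈ 3.8562 → capped at 1

0.449 ≤ PN ≤ 1.000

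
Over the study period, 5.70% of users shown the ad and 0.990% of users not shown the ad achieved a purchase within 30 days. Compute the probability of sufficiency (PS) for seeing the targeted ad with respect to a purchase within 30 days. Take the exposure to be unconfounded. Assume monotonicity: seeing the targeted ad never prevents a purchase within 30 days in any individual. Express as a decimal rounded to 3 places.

p₁ = 0.057, p₀ = 0.0099.
Under exogeneity and monotonicity, PS = (p₁ − p₀) / (1 − p₀).
PS = (0.057 − 0.0099) / (1 − 0.0099) = 0.0471 / 0.9901 ≈ 0.0476

PS ≈ 0.048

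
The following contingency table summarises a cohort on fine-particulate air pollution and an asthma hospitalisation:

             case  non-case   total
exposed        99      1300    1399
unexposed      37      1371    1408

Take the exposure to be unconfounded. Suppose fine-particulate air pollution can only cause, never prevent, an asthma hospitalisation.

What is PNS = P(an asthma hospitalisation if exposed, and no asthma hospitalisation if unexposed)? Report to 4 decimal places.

p₁ = P(outcome | exposed) = 99/1399 = 0.070765
p₀ = P(outcome | unexposed) = 37/1408 = 0.026278
Under exogeneity and monotonicity, PNS = p₁ − p₀.
PNS = 0.070765 − 0.026278 = 0.044486

PNS ≈ 0.0445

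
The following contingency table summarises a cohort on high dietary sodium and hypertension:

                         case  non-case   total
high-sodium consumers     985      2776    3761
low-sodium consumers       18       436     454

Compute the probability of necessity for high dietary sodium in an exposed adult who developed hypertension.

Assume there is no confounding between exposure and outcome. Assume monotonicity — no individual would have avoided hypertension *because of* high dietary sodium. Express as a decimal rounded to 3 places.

PN ≈ 0.849

p₁ = P(outcome | exposed) = 985/3761 = 0.2619
p₀ = P(outcome | unexposed) = 18/454 = 0.039648
Under exogeneity and monotonicity, PN = (p₁ − p₀)/p₁.
PN = (0.2619 − 0.039648) / 0.2619 ≈ 0.8486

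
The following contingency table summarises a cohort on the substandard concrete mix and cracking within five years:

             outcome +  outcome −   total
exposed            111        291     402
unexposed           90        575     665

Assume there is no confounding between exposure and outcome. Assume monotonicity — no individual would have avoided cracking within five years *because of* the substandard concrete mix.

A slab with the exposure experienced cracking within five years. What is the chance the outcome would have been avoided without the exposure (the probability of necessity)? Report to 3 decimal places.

PN ≈ 0.510

p₁ = P(outcome | exposed) = 111/402 = 0.27612
p₀ = P(outcome | unexposed) = 90/665 = 0.13534
Under exogeneity and monotonicity, PN = (p₁ − p₀) / p₁.
PN = (0.27612 − 0.13534) / 0.27612 = 0.14078 / 0.27612 ≈ 0.5099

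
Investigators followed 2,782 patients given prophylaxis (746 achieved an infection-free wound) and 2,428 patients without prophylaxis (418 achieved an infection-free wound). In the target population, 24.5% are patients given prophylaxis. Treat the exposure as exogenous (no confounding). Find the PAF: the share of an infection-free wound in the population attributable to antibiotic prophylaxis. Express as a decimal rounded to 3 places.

p₁ = P(outcome | exposed) = 746/2782 = 0.26815
p₀ = P(outcome | unexposed) = 418/2428 = 0.17216
Overall risk P(Y=1) = π·p₁ + (1−π)·p₀ = 0.245×0.26815 + 0.755×0.17216 = 0.19568.
Under exogeneity, PAF = [P(Y=1) − p₀] / P(Y=1).
PAF = (0.19568 − 0.17216) / 0.19568 ≈ 0.1202

PAF ≈ 0.120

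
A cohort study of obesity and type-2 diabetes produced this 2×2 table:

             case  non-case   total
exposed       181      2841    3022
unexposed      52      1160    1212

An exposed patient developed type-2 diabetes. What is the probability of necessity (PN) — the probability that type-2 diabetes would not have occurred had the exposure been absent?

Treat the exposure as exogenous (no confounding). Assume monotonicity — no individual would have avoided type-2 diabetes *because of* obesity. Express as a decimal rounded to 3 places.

p₁ = P(outcome | exposed) = 181/3022 = 0.059894
p₀ = P(outcome | unexposed) = 52/1212 = 0.042904
Under exogeneity and monotonicity, PN = (p₁ − p₀) / p₁.
PN = (0.059894 − 0.042904) / 0.059894 = 0.01699 / 0.059894 ≈ 0.2837

PN ≈ 0.284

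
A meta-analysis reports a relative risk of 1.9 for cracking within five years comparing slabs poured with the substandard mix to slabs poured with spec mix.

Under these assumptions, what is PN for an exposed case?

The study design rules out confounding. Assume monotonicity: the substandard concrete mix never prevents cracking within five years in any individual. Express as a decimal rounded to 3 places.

Under exogeneity and monotonicity, PN = (RR − 1) / RR = 1 − 1/RR.
PN = (1.9 − 1) / 1.9 = 0.9 / 1.9 ≈ 0.4737

PN ≈ 0.474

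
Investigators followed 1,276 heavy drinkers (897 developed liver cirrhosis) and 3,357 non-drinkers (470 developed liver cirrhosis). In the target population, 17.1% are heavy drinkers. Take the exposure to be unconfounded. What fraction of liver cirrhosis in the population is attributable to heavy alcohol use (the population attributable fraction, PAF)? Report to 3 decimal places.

p₁ = P(outcome | exposed) = 897/1276 = 0.70298
p₀ = P(outcome | unexposed) = 470/3357 = 0.14001
Overall risk P(Y=1) = π·p₁ + (1−π)·p₀ = 0.171×0.70298 + 0.829×0.14001 = 0.23627.
Under exogeneity, PAF = [P(Y=1) − p₀] / P(Y=1).
PAF = (0.23627 − 0.14001) / 0.23627 ≈ 0.4074

PAF ≈ 0.407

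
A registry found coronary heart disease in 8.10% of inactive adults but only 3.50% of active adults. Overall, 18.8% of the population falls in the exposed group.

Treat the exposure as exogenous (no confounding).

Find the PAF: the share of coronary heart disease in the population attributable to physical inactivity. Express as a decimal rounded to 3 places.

PAF ≈ 0.198

p₁ = 0.081, p₀ = 0.035.
Overall risk P(Y=1) = π·p₁ + (1−π)·p₀ = 0.188×0.081 + 0.812×0.035 = 0.043648.
Under exogeneity, PAF = [P(Y=1) − p₀] / P(Y=1).
PAF = (0.043648 − 0.035) / 0.043648 ≈ 0.1981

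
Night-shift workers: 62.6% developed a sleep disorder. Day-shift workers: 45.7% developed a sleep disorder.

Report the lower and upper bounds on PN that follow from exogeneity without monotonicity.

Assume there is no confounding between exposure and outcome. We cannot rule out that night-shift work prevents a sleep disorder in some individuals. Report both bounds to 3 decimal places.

0.270 ≤ PN ≤ 0.867

p₁ = 0.626, p₀ = 0.457.
Under exogeneity alone the bounds on PN are max{0,(p₁−p₀)/p₁} ≤ PN ≤ min{1,(1−p₀)/p₁}.
  lower = (p₁ − p₀)/p₁ = 0.169 / 0.626 ≈ 0.2700
  upper = min{1, (1 − p₀)/p₁} = 0.543 / 0.626 ≈ 0.8674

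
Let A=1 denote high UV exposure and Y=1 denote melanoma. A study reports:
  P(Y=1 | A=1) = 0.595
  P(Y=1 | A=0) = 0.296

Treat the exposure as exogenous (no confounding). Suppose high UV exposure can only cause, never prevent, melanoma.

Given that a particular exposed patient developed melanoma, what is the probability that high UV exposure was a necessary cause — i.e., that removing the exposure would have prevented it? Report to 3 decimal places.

PN ≈ 0.503

Let p₁ = 0.595, p₀ = 0.296.
Under exogeneity and monotonicity, PN = (p₁ − p₀) / p₁.
PN = (0.595 − 0.296) / 0.595 = 0.299 / 0.595 ≈ 0.5025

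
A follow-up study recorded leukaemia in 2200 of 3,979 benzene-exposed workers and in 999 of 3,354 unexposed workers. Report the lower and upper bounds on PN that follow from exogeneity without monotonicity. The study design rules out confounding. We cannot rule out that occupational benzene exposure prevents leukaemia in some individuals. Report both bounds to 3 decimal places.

p₁ = P(outcome | exposed) = 2200/3979 = 0.5529
p₀ = P(outcome | unexposed) = 999/3354 = 0.29785
Under exogeneity alone the bounds on PN are max{0,(p₁−p₀)/p₁} ≤ PN ≤ min{1,(1−p₀)/p₁}.
  lower = (p₁ − p₀)/p₁ = 0.25505 / 0.5529 ≈ 0.4613
  upper = min{1, (1 − p₀)/p₁} = 0.70215 / 0.5529 ≈ 1.2699 → capped at 1

0.461 ≤ PN ≤ 1.000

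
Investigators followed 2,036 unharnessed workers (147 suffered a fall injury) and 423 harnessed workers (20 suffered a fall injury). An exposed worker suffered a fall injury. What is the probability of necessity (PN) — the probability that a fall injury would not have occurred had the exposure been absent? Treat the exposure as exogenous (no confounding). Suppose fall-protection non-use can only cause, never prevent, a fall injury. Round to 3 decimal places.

p₁ = P(outcome | exposed) = 147/2036 = 0.0722
p₀ = P(outcome | unexposed) = 20/423 = 0.047281
Under exogeneity and monotonicity, PN = (p₁ − p₀) / p₁.
PN = (0.0722 − 0.047281) / 0.0722 = 0.024919 / 0.0722 ≈ 0.3451

PN ≈ 0.345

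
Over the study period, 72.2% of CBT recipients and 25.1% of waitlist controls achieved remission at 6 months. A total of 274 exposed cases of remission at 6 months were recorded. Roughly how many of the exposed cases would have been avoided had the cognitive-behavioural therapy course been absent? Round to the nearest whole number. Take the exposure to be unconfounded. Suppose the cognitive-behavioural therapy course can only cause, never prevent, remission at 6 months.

about 179 cases

p₁ = 0.722, p₀ = 0.251.
PN = (p₁ − p₀)/p₁ = (0.722 − 0.251) / 0.722 ≈ 0.65235.
Attributable cases ≈ PN × (exposed cases) = 0.65235 × 274 ≈ 178.75.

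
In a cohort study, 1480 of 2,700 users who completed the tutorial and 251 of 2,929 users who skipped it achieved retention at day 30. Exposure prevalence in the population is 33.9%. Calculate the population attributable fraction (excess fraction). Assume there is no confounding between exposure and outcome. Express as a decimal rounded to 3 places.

PAF ≈ 0.647

p₁ = P(outcome | exposed) = 1480/2700 = 0.54815
p₀ = P(outcome | unexposed) = 251/2929 = 0.085695
Overall risk P(Y=1) = π·p₁ + (1−π)·p₀ = 0.339×0.54815 + 0.661×0.085695 = 0.24247.
Under exogeneity, PAF = [P(Y=1) − p₀] / P(Y=1).
PAF = (0.24247 − 0.085695) / 0.24247 ≈ 0.6466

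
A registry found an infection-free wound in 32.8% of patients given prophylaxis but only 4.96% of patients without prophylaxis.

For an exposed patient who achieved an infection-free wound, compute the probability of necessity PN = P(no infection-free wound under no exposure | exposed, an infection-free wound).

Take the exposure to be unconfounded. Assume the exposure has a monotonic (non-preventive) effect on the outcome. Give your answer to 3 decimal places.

PN ≈ 0.849

p₁ = 0.328, p₀ = 0.0496.
Under exogeneity and monotonicity, PN = (p₁ − p₀) / p₁.
PN = (0.328 − 0.0496) / 0.328 = 0.2784 / 0.328 ≈ 0.8488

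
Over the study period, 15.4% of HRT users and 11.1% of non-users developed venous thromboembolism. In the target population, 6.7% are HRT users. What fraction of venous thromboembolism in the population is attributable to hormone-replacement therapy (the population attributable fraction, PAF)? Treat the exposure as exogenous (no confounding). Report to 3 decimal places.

PAF ≈ 0.025

p₁ = 0.154, p₀ = 0.111.
Overall risk P(Y=1) = π·p₁ + (1−π)·p₀ = 0.067×0.154 + 0.933×0.111 = 0.11388.
Under exogeneity, PAF = [P(Y=1) − p₀] / P(Y=1).
PAF = (0.11388 − 0.111) / 0.11388 ≈ 0.0253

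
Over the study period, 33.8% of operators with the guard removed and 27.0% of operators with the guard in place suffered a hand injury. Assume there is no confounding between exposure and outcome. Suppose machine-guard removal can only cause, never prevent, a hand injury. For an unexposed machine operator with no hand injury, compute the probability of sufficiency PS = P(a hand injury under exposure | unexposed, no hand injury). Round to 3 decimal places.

PS ≈ 0.093

p₁ = 0.338, p₀ = 0.27.
Under exogeneity and monotonicity, PS = (p₁ − p₀) / (1 − p₀).
PS = (0.338 − 0.27) / (1 − 0.27) = 0.068 / 0.73 ≈ 0.0932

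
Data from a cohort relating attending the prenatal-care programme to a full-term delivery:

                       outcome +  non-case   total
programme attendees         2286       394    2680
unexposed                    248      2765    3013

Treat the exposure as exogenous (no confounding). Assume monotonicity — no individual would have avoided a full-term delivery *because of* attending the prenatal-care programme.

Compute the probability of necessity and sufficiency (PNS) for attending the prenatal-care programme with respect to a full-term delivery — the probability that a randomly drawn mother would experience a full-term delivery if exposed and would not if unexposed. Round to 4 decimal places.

p₁ = P(outcome | exposed) = 2286/2680 = 0.85299
p₀ = P(outcome | unexposed) = 248/3013 = 0.08231
Under exogeneity and monotonicity, PNS = p₁ − p₀.
PNS = 0.85299 − 0.08231 = 0.77068

PNS ≈ 0.7707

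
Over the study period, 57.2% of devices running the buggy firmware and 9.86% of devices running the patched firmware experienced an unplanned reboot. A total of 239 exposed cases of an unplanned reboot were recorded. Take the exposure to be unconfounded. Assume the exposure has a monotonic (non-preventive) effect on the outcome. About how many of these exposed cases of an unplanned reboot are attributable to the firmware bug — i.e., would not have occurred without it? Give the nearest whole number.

p₁ = 0.572, p₀ = 0.0986.
PN = (p₁ − p₀)/p₁ = (0.572 − 0.0986) / 0.572 ≈ 0.82762.
Attributable cases ≈ PN × (exposed cases) = 0.82762 × 239 ≈ 197.80.

about 198 cases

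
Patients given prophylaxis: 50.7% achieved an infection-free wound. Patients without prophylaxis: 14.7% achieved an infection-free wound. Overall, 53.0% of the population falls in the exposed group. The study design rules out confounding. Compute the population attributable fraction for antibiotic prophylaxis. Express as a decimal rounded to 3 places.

p₁ = 0.507, p₀ = 0.147.
Overall risk P(Y=1) = π·p₁ + (1−π)·p₀ = 0.53×0.507 + 0.47×0.147 = 0.3378.
Under exogeneity, PAF = [P(Y=1) − p₀] / P(Y=1).
PAF = (0.3378 − 0.147) / 0.3378 ≈ 0.5648

PAF ≈ 0.565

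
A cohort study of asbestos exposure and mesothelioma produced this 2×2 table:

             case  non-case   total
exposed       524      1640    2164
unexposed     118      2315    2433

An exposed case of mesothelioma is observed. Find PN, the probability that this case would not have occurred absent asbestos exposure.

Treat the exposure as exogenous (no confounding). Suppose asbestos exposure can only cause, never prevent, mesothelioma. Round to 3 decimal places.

p₁ = P(outcome | exposed) = 524/2164 = 0.24214
p₀ = P(outcome | unexposed) = 118/2433 = 0.0485
Under exogeneity and monotonicity, PN = (p₁ − p₀) / p₁.
PN = (0.24214 − 0.0485) / 0.24214 = 0.19364 / 0.24214 ≈ 0.7997

PN ≈ 0.800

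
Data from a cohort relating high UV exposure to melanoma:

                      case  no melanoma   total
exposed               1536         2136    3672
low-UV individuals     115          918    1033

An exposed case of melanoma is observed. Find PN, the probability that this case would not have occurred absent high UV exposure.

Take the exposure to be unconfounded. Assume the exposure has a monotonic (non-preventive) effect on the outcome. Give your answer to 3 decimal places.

PN ≈ 0.734

p₁ = P(outcome | exposed) = 1536/3672 = 0.4183
p₀ = P(outcome | unexposed) = 115/1033 = 0.11133
Under exogeneity and monotonicity, PN = (p₁ − p₀)/p₁.
PN = (0.4183 − 0.11133) / 0.4183 ≈ 0.7339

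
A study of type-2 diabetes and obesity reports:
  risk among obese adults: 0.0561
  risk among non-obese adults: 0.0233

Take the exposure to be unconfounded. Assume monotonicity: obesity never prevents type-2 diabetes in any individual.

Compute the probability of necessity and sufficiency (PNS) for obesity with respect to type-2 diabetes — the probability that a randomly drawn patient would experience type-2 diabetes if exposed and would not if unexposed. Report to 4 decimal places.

Let p₁ = 0.0561, p₀ = 0.0233.
Under exogeneity and monotonicity, PNS = p₁ − p₀.
PNS = 0.0561 − 0.0233 = 0.0328

PNS ≈ 0.0328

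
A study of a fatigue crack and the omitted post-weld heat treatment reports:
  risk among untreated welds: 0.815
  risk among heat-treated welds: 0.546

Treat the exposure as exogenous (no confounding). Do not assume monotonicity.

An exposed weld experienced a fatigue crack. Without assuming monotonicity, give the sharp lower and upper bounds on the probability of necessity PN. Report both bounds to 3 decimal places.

0.330 ≤ PN ≤ 0.557

Let p₁ = 0.815, p₀ = 0.546.
Under exogeneity alone the bounds on PN are max{0,(p₁−p₀)/p₁} ≤ PN ≤ min{1,(1−p₀)/p₁}.
  lower = (p₁ − p₀)/p₁ = 0.269 / 0.815 ≈ 0.3301
  upper = min{1, (1 − p₀)/p₁} = 0.454 / 0.815 ≈ 0.5571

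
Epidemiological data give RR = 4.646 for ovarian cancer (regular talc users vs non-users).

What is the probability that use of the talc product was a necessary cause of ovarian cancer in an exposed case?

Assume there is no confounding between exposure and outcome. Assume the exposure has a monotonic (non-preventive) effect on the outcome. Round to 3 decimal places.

PN ≈ 0.785

Under exogeneity and monotonicity, PN = (RR − 1) / RR = 1 − 1/RR.
PN = (4.646 − 1) / 4.646 = 3.646 / 4.646 ≈ 0.7848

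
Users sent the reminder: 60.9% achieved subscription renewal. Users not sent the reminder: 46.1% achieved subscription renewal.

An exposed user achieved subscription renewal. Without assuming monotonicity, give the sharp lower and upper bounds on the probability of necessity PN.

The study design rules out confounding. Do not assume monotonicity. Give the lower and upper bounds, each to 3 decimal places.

p₁ = 0.609, p₀ = 0.461.
Under exogeneity alone the bounds on PN are max{0,(p₁−p₀)/p₁} ≤ PN ≤ min{1,(1−p₀)/p₁}.
  lower = (p₁ − p₀)/p₁ = 0.148 / 0.609 ≈ 0.2430
  upper = min{1, (1 − p₀)/p₁} = 0.539 / 0.609 ≈ 0.8851

0.243 ≤ PN ≤ 0.885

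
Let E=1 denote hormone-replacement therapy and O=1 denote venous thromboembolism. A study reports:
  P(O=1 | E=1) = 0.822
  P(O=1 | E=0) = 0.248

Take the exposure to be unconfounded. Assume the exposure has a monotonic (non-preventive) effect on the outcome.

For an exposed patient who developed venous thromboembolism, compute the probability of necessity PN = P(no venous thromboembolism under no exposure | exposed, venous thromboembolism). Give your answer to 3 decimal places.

PN ≈ 0.698

Let p₁ = 0.822, p₀ = 0.248.
Under exogeneity and monotonicity, PN = (p₁ − p₀) / p₁.
PN = (0.822 − 0.248) / 0.822 = 0.574 / 0.822 ≈ 0.6983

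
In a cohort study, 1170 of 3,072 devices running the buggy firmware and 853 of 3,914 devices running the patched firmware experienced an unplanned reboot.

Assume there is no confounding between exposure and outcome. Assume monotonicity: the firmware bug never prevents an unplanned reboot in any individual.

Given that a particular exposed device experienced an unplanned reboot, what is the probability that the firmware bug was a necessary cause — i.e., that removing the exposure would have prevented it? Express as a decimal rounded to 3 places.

p₁ = P(outcome | exposed) = 1170/3072 = 0.38086
p₀ = P(outcome | unexposed) = 853/3914 = 0.21794
Under exogeneity and monotonicity, PN = (p₁ − p₀) / p₁.
PN = (0.38086 − 0.21794) / 0.38086 = 0.16292 / 0.38086 ≈ 0.4278

PN ≈ 0.428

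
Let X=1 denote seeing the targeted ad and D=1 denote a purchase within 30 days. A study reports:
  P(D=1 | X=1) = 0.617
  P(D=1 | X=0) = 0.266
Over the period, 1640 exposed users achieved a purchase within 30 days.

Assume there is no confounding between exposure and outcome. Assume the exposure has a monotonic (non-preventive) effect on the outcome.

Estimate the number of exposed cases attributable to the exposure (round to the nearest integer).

Let p₁ = 0.617, p₀ = 0.266.
PN = (p₁ − p₀)/p₁ = (0.617 − 0.266) / 0.617 ≈ 0.56888.
Attributable cases ≈ PN × (exposed cases) = 0.56888 × 1640 ≈ 932.97.

about 933 cases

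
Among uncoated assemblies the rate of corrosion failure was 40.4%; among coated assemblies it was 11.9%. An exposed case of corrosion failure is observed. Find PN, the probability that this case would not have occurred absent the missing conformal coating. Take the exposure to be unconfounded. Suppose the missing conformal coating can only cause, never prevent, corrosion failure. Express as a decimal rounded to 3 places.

p₁ = 0.404, p₀ = 0.119.
Under exogeneity and monotonicity, PN = (p₁ − p₀) / p₁.
PN = (0.404 − 0.119) / 0.404 = 0.285 / 0.404 ≈ 0.7054

PN ≈ 0.705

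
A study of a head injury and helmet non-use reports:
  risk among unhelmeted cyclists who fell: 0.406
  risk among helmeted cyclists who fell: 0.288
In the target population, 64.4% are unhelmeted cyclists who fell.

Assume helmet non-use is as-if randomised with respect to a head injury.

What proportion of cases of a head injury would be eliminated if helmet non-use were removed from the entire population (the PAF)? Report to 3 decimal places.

Let p₁ = 0.406, p₀ = 0.288.
Overall risk P(Y=1) = π·p₁ + (1−π)·p₀ = 0.644×0.406 + 0.356×0.288 = 0.36399.
Under exogeneity, PAF = [P(Y=1) − p₀] / P(Y=1).
PAF = (0.36399 − 0.288) / 0.36399 ≈ 0.2088

PAF ≈ 0.209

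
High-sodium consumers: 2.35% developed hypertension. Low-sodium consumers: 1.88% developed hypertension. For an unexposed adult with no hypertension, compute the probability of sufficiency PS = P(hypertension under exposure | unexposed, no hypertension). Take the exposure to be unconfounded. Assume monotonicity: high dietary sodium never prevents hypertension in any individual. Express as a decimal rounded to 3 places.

p₁ = 0.0235, p₀ = 0.0188.
Under exogeneity and monotonicity, PS = (p₁ − p₀) / (1 − p₀).
PS = (0.0235 − 0.0188) / (1 − 0.0188) = 0.0047 / 0.9812 ≈ 0.0048

PS ≈ 0.005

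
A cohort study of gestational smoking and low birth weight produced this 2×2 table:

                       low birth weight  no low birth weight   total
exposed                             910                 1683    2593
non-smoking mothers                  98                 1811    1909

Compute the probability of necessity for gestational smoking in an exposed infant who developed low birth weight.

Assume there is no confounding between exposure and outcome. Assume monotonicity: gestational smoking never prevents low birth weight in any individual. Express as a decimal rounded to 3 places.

PN ≈ 0.854

p₁ = P(outcome | exposed) = 910/2593 = 0.35094
p₀ = P(outcome | unexposed) = 98/1909 = 0.051336
Under exogeneity and monotonicity, PN = (p₁ − p₀)/p₁.
PN = (0.35094 − 0.051336) / 0.35094 ≈ 0.8537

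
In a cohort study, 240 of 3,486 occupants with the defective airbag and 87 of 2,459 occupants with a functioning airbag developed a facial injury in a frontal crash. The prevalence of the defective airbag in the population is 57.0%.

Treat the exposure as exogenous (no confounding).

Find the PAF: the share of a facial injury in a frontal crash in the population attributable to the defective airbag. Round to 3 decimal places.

p₁ = P(outcome | exposed) = 240/3486 = 0.068847
p₀ = P(outcome | unexposed) = 87/2459 = 0.03538
Overall risk P(Y=1) = π·p₁ + (1−π)·p₀ = 0.57×0.068847 + 0.43×0.03538 = 0.054456.
Under exogeneity, PAF = [P(Y=1) − p₀] / P(Y=1).
PAF = (0.054456 − 0.03538) / 0.054456 ≈ 0.3503

PAF ≈ 0.350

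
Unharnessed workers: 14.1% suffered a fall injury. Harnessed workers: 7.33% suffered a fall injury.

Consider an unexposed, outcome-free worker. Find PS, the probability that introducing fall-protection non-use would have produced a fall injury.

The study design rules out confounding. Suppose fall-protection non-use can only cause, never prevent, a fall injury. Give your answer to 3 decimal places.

PS ≈ 0.073

p₁ = 0.141, p₀ = 0.0733.
Under exogeneity and monotonicity, PS = (p₁ − p₀) / (1 − p₀).
PS = (0.141 − 0.0733) / (1 − 0.0733) = 0.0677 / 0.9267 ≈ 0.0731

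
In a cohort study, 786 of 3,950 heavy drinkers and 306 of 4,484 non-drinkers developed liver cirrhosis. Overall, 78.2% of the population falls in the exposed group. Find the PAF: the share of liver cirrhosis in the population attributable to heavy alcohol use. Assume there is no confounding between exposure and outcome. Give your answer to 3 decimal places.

p₁ = P(outcome | exposed) = 786/3950 = 0.19899
p₀ = P(outcome | unexposed) = 306/4484 = 0.068243
Overall risk P(Y=1) = π·p₁ + (1−π)·p₀ = 0.782×0.19899 + 0.218×0.068243 = 0.17048.
Under exogeneity, PAF = [P(Y=1) − p₀] / P(Y=1).
PAF = (0.17048 − 0.068243) / 0.17048 ≈ 0.5997

PAF ≈ 0.600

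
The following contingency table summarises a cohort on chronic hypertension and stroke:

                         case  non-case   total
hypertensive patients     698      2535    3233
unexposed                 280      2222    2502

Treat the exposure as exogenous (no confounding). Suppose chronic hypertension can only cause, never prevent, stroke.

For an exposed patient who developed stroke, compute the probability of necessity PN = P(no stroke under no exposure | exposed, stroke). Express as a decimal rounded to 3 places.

p₁ = P(outcome | exposed) = 698/3233 = 0.2159
p₀ = P(outcome | unexposed) = 280/2502 = 0.11191
Under exogeneity and monotonicity, PN = (p₁ − p₀) / p₁.
PN = (0.2159 − 0.11191) / 0.2159 = 0.10399 / 0.2159 ≈ 0.4817

PN ≈ 0.482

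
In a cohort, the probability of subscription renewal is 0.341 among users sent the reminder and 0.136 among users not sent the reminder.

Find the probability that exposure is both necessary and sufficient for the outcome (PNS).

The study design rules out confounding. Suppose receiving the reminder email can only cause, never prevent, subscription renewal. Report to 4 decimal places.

PNS ≈ 0.2050

Let p₁ = 0.341, p₀ = 0.136.
Under exogeneity and monotonicity, PNS = p₁ − p₀.
PNS = 0.341 − 0.136 = 0.205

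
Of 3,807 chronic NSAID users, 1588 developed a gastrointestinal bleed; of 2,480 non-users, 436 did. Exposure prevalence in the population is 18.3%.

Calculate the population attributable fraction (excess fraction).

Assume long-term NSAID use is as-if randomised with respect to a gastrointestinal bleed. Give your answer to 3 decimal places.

p₁ = P(outcome | exposed) = 1588/3807 = 0.41713
p₀ = P(outcome | unexposed) = 436/2480 = 0.17581
Overall risk P(Y=1) = π·p₁ + (1−π)·p₀ = 0.183×0.41713 + 0.817×0.17581 = 0.21997.
Under exogeneity, PAF = [P(Y=1) − p₀] / P(Y=1).
PAF = (0.21997 − 0.17581) / 0.21997 ≈ 0.2008

PAF ≈ 0.201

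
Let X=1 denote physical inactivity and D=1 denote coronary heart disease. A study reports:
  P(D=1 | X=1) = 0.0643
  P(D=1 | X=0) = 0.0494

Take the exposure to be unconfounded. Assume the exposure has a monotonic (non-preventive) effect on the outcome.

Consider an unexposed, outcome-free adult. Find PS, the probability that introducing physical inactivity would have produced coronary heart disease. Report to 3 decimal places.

PS ≈ 0.016

Let p₁ = 0.0643, p₀ = 0.0494.
Under exogeneity and monotonicity, PS = (p₁ − p₀) / (1 − p₀).
PS = (0.0643 − 0.0494) / (1 − 0.0494) = 0.0149 / 0.9506 ≈ 0.0157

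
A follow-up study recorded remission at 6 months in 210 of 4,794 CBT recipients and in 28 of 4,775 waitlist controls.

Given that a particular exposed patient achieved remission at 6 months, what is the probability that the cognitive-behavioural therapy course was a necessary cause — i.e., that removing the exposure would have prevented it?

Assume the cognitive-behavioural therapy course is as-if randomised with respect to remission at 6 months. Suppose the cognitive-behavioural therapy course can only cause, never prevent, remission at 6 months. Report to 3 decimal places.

PN ≈ 0.866

p₁ = P(outcome | exposed) = 210/4794 = 0.043805
p₀ = P(outcome | unexposed) = 28/4775 = 0.0058639
Under exogeneity and monotonicity, PN = (p₁ − p₀) / p₁.
PN = (0.043805 − 0.0058639) / 0.043805 = 0.037941 / 0.043805 ≈ 0.8661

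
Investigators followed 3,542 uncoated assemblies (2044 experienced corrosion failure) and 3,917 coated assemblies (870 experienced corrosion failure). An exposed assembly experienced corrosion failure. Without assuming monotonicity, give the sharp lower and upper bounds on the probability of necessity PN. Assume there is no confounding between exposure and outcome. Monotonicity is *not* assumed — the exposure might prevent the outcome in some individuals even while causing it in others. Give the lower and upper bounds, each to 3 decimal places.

p₁ = P(outcome | exposed) = 2044/3542 = 0.57708
p₀ = P(outcome | unexposed) = 870/3917 = 0.22211
Under exogeneity alone the bounds on PN are max{0,(p₁−p₀)/p₁} ≤ PN ≤ min{1,(1−p₀)/p₁}.
  lower = (p₁ − p₀)/p₁ = 0.35497 / 0.57708 ≈ 0.6151
  upper = min{1, (1 − p₀)/p₁} = 0.77789 / 0.57708 ≈ 1.3480 → capped at 1

0.615 ≤ PN ≤ 1.000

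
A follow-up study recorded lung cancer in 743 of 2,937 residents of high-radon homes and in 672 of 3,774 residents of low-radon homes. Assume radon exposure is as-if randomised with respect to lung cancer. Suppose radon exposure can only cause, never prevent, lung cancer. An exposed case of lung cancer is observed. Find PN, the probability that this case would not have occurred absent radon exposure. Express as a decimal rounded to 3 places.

PN ≈ 0.296

p₁ = P(outcome | exposed) = 743/2937 = 0.25298
p₀ = P(outcome | unexposed) = 672/3774 = 0.17806
Under exogeneity and monotonicity, PN = (p₁ − p₀) / p₁.
PN = (0.25298 − 0.17806) / 0.25298 = 0.074919 / 0.25298 ≈ 0.2961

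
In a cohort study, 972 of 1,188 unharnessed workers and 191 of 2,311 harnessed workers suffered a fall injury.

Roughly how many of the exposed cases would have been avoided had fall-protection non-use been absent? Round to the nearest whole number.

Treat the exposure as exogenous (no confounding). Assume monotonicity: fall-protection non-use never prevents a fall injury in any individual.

about 874 cases

p₁ = P(outcome | exposed) = 972/1188 = 0.81818
p₀ = P(outcome | unexposed) = 191/2311 = 0.082648
PN = (p₁ − p₀)/p₁ = (0.81818 − 0.082648) / 0.81818 ≈ 0.89899.
Attributable cases ≈ PN × (exposed cases) = 0.89899 × 972 ≈ 873.81.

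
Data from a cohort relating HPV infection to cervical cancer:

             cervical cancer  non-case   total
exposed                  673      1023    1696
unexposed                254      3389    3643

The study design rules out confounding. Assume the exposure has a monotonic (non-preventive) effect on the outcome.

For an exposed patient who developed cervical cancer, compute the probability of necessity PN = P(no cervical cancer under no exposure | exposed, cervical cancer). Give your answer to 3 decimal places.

PN ≈ 0.824

p₁ = P(outcome | exposed) = 673/1696 = 0.39682
p₀ = P(outcome | unexposed) = 254/3643 = 0.069723
Under exogeneity and monotonicity, PN = (p₁ − p₀) / p₁.
PN = (0.39682 − 0.069723) / 0.39682 = 0.32709 / 0.39682 ≈ 0.8243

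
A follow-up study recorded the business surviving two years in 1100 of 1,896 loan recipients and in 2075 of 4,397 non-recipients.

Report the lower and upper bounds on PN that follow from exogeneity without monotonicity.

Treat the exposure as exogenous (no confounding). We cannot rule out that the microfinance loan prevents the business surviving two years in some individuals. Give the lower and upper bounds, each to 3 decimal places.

p₁ = P(outcome | exposed) = 1100/1896 = 0.58017
p₀ = P(outcome | unexposed) = 2075/4397 = 0.47191
Under exogeneity alone the bounds on PN are max{0,(p₁−p₀)/p₁} ≤ PN ≤ min{1,(1−p₀)/p₁}.
  lower = (p₁ − p₀)/p₁ = 0.10826 / 0.58017 ≈ 0.1866
  upper = min{1, (1 − p₀)/p₁} = 0.52809 / 0.58017 ≈ 0.9102

0.187 ≤ PN ≤ 0.910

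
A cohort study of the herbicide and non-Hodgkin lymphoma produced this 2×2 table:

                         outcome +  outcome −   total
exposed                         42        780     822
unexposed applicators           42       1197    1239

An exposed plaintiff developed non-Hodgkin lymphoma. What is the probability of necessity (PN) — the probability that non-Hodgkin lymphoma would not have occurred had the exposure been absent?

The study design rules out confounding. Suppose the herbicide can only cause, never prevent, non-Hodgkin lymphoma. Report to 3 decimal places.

PN ≈ 0.337

p₁ = P(outcome | exposed) = 42/822 = 0.051095
p₀ = P(outcome | unexposed) = 42/1239 = 0.033898
Under exogeneity and monotonicity, PN = (p₁ − p₀) / p₁.
PN = (0.051095 − 0.033898) / 0.051095 = 0.017197 / 0.051095 ≈ 0.3366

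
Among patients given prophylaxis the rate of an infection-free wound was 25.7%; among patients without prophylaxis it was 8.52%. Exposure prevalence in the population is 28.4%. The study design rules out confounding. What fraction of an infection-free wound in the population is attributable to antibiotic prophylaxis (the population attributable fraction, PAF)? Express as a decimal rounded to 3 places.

PAF ≈ 0.364

p₁ = 0.257, p₀ = 0.0852.
Overall risk P(Y=1) = π·p₁ + (1−π)·p₀ = 0.284×0.257 + 0.716×0.0852 = 0.13399.
Under exogeneity, PAF = [P(Y=1) − p₀] / P(Y=1).
PAF = (0.13399 − 0.0852) / 0.13399 ≈ 0.3641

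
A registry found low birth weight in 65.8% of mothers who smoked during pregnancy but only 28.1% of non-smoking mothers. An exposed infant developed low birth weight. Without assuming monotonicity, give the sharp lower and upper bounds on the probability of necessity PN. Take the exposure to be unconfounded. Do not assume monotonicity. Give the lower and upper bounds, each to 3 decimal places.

0.573 ≤ PN ≤ 1.000

p₁ = 0.658, p₀ = 0.281.
Under exogeneity alone the bounds on PN are max{0,(p₁−p₀)/p₁} ≤ PN ≤ min{1,(1−p₀)/p₁}.
  lower = (p₁ − p₀)/p₁ = 0.377 / 0.658 ≈ 0.5729
  upper = min{1, (1 − p₀)/p₁} = 0.719 / 0.658 ≈ 1.0927 → capped at 1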